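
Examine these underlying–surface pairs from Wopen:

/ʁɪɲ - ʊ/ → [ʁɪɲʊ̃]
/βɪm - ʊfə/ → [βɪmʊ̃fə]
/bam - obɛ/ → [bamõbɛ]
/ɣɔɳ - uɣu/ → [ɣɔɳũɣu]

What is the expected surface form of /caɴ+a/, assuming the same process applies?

The data show progressive nasality assimilation (vowel nasalisation): /ʊ/ → [ʊ̃] after /ɲ/; /ʊ/ → [ʊ̃] after /m/; /o/ → [õ] after /m/; /u/ → [ũ] after /ɳ/ — a vowel is nasalised by an immediately preceding nasal consonant.
The vowel /a/ is adjacent to the preceding nasal /ɴ/, so it acquires [+nasal] and surfaces as [ã].

[caɴã]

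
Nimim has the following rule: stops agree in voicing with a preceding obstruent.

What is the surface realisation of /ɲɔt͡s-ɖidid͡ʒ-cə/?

[ɲɔt͡sʈidid͡ʒɟə]

/ɖ/ is a voiced retroflex stop. The preceding trigger /t͡s/ is voiceless, so /ɖ/ must become voiceless as well.
The voiceless retroflex stop is [ʈ], so /ɖ/ → [ʈ].
At the second juncture, /c/ likewise becomes [ɟ] adjacent to /d͡ʒ/.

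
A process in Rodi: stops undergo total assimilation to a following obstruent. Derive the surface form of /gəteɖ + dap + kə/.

[gəteddakkə]

/ɖ/ is the segment targeted by the rule; it sits immediately before /d/, so it assimilates completely and surfaces as [d].
The same rule applies at the second boundary: /p/ → [k] next to /k/.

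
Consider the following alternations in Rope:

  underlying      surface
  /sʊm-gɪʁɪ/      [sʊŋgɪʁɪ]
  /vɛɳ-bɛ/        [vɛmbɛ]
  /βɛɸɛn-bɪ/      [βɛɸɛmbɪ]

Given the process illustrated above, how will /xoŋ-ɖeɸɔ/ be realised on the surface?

[xoɳɖeɸɔ]

The data show regressive place assimilation: /m/ → [ŋ] before /g/; /ɳ/ → [m] before /b/; /n/ → [m] before /b/. In each pair only place changes, matching the following consonant, while manner and voice stay constant.
The rule targets /ŋ/ (voiced velar nasal), which sits before the trigger /ɖ/ (retroflex).
The voiced retroflex nasal is [ɳ], so /ŋ/ → [ɳ].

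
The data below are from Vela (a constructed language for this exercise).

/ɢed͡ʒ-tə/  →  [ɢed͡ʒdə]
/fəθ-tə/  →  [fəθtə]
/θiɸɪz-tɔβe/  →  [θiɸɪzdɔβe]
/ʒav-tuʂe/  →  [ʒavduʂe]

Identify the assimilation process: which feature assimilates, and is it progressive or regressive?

Underlying /t/ is realised as [d] next to /d͡ʒ/; /d͡ʒ/ itself does not change.
/t/ is voiceless while /d͡ʒ/ is voiced; the output [d] is voiced, matching the trigger — so the feature that spreads is voicing.
Place and manner are unchanged, so the assimilation is partial, not total.
Checking the remaining alternations: /t/ → [d] after /z/ (voiceless → voiced, matching voiced); /t/ → [d] after /v/ (voiceless → voiced, matching voiced) — only voicing changes, and always toward the preceding segment.
No alternation appears in [fəθtə]: there the adjacent consonants already agree in voicing (/t/ and /θ/ are both voiceless), so this form is consistent with the same rule.
Since the segment that changes follows the conditioning segment, the assimilation is progressive.

progressive voicing assimilation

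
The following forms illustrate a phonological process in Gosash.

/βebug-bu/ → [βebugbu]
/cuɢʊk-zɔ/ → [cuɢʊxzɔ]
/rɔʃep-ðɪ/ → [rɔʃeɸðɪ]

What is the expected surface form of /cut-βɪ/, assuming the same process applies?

[cusβɪ]

The data show regressive manner assimilation: /k/ → [x] before /z/; /p/ → [ɸ] before /ð/. In each pair only manner changes, matching the following consonant, while place and voice stay constant.
Nothing changes in [βebugbu]: there the adjacent consonants already agree in manner (/g/ and /b/ are both stops), so this form is consistent with the same rule.
/t/ is a voiceless alveolar stop. The following trigger /β/ is a fricative, so /t/ must become a fricative as well.
The voiceless alveolar fricative is [s], so /t/ → [s].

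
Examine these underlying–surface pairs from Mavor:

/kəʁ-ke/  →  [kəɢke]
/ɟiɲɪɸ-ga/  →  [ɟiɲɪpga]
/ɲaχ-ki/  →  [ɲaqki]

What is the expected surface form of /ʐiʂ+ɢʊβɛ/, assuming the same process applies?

The data show regressive manner assimilation: /ʁ/ → [ɢ] before /k/; /ɸ/ → [p] before /g/; /χ/ → [q] before /k/. In each pair only manner changes, matching the following consonant, while place and voice stay constant.
/ʂ/ is a voiceless retroflex fricative. The following trigger /ɢ/ is a stop, so /ʂ/ must become a stop as well.
Changing only its manner to stop gives [ʈ] — the voiceless retroflex stop.

[ʐiʈɢʊβɛ]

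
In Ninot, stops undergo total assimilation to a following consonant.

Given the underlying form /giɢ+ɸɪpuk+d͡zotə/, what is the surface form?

/ɢ/ is the segment targeted by the rule; it sits immediately before /ɸ/, so it assimilates completely and surfaces as [ɸ].
At the second juncture, /k/ likewise becomes [d͡z] adjacent to /d͡z/.

[giɸɸɪpud͡zd͡zotə]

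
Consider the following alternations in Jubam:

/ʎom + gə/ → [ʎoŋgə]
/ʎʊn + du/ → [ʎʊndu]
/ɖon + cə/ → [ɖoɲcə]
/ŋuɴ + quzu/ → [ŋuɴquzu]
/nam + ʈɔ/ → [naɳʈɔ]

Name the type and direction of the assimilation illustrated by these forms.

regressive place assimilation

The segment that alternates is /m/, which surfaces as [ŋ] when adjacent to /g/.
/m/ is bilabial while /g/ is velar; the output [ŋ] is velar, matching the trigger — so the feature that spreads is place.
Manner and voice are unchanged, so the assimilation is partial, not total.
The same holds elsewhere in the data: /n/ → [ɲ] before /c/ (alveolar → palatal, matching palatal); /m/ → [ɳ] before /ʈ/ (bilabial → retroflex, matching retroflex) — only place changes, and always toward the following segment.
No alternation appears in [ʎʊndu], [ŋuɴquzu]: there the adjacent consonants already agree in place (/n/ and /d/ are both alveolar; /ɴ/ and /q/ are both uvular), so these forms are consistent with the same rule.
The trigger is the following segment, so the direction is regressive (anticipatory).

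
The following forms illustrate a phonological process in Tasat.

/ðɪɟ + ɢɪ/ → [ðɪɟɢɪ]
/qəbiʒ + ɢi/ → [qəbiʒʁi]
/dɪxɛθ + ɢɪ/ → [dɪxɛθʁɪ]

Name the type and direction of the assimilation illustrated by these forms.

Comparing underlying and surface forms, /ɢ/ → [ʁ] is the alternation; the neighbouring /ʒ/ is constant.
The change stop → fricative matches the manner of the preceding /ʒ/, identifying this as manner assimilation.
Place and voice are unchanged, so the assimilation is partial, not total.
The same holds elsewhere in the data: /ɢ/ → [ʁ] after /θ/ (stop → fricative, matching a fricative) — only manner changes, and always toward the preceding segment.
No alternation appears in [ðɪɟɢɪ]: there the adjacent consonants already agree in manner (/ɢ/ and /ɟ/ are both stops), so this form is consistent with the same rule.
Since the segment that changes follows the conditioning segment, the assimilation is progressive.

progressive manner assimilation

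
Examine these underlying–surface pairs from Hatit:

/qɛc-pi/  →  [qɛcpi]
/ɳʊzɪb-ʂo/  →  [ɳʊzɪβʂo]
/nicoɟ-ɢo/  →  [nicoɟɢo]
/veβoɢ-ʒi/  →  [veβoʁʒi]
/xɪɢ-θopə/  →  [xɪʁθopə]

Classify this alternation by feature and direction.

regressive manner assimilation

The segment that alternates is /b/, which surfaces as [β] when adjacent to /ʂ/.
/b/ is a stop while /ʂ/ is a fricative; the output [β] is a fricative, matching the trigger — so the feature that spreads is manner.
Place and voice are unchanged, so the assimilation is partial, not total.
The same holds elsewhere in the data: /ɢ/ → [ʁ] before /ʒ/ (stop → fricative, matching a fricative); /ɢ/ → [ʁ] before /θ/ (stop → fricative, matching a fricative) — only manner changes, and always toward the following segment.
No alternation appears in [qɛcpi], [nicoɟɢo]: there the adjacent consonants already agree in manner (/c/ and /p/ are both stops; /ɟ/ and /ɢ/ are both stops), so these forms are consistent with the same rule.
Since the segment that changes precedes the conditioning segment, the assimilation is regressive.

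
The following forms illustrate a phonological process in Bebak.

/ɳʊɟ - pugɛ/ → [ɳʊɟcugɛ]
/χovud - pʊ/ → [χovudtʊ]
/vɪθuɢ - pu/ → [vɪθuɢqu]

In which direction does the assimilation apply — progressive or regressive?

progressive

Comparing underlying and surface forms, /p/ → [c] is the alternation; the neighbouring /ɟ/ is constant.
The change bilabial → palatal matches the place of the preceding /ɟ/, identifying this as place assimilation.
The other alternating forms pattern the same way: /p/ → [t] after /d/ (bilabial → alveolar, matching alveolar); /p/ → [q] after /ɢ/ (bilabial → uvular, matching uvular) — only place changes, and always toward the preceding segment.
Since the segment that changes follows the conditioning segment, the assimilation is progressive.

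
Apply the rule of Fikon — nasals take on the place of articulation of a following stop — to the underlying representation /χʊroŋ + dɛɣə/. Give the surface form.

[χʊrondɛɣə]

/ŋ/ is a voiced velar nasal. The following trigger /d/ is alveolar, so /ŋ/ must become alveolar as well.
Changing only its place to alveolar gives [n] — the voiced alveolar nasal.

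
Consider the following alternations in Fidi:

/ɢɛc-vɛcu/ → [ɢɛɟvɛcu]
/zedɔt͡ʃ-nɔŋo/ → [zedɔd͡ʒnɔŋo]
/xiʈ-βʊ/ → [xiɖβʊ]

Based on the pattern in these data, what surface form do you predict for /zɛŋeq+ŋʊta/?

The data show regressive voicing assimilation: /c/ → [ɟ] before /v/; /t͡ʃ/ → [d͡ʒ] before /n/; /ʈ/ → [ɖ] before /β/. In each pair only voicing changes, matching the following consonant, while place and manner stay constant.
The rule targets /q/ (voiceless uvular stop), which sits before the trigger /ŋ/ (voiced).
A voiced uvular stop is [ɢ], so the surface segment is [ɢ].

[zɛŋeɢŋʊta]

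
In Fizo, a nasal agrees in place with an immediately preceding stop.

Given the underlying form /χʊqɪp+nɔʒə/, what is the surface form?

/n/ is a voiced alveolar nasal. The preceding trigger /p/ is bilabial, so /n/ must become bilabial as well.
Changing only its place to bilabial gives [m] — the voiced bilabial nasal.

[χʊqɪpmɔʒə]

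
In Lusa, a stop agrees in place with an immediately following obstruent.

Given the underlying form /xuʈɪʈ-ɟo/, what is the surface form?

The rule targets /ʈ/ (voiceless retroflex stop), which sits before the trigger /ɟ/ (palatal).
A voiceless palatal stop is [c], so the surface segment is [c].

[xuʈɪcɟo]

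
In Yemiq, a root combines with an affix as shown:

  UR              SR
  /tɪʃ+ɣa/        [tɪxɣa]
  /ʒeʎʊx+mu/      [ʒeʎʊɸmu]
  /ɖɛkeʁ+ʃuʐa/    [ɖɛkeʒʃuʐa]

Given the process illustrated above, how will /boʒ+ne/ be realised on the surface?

The data show regressive place assimilation: /ʃ/ → [x] before /ɣ/; /x/ → [ɸ] before /m/; /ʁ/ → [ʒ] before /ʃ/. In each pair only place changes, matching the following consonant, while manner and voice stay constant.
The rule targets /ʒ/ (voiced postalveolar fricative), which sits before the trigger /n/ (alveolar).
The voiced alveolar fricative is [z], so /ʒ/ → [z].

[bozne]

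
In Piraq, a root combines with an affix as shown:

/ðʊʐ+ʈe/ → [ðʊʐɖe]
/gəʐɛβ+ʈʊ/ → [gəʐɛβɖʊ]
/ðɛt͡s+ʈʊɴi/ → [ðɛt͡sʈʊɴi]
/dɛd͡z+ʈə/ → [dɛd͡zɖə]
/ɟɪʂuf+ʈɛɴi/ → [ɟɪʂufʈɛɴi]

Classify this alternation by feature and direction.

progressive voicing assimilation

Comparing underlying and surface forms, /ʈ/ → [ɖ] is the alternation; the neighbouring /ʐ/ is constant.
/ʈ/ is voiceless while /ʐ/ is voiced; the output [ɖ] is voiced, matching the trigger — so the feature that spreads is voicing.
Place and manner are unchanged, so the assimilation is partial, not total.
The same holds elsewhere in the data: /ʈ/ → [ɖ] after /β/ (voiceless → voiced, matching voiced); /ʈ/ → [ɖ] after /d͡z/ (voiceless → voiced, matching voiced) — only voicing changes, and always toward the preceding segment.
No alternation appears in [ðɛt͡sʈʊɴi], [ɟɪʂufʈɛɴi]: there the adjacent consonants already agree in voicing (/ʈ/ and /t͡s/ are both voiceless; /ʈ/ and /f/ are both voiceless), so these forms are consistent with the same rule.
The trigger is the preceding segment, so the direction is progressive (perseverative).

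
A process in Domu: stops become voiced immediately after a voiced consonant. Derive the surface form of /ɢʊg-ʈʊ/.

/ʈ/ is a voiceless retroflex stop. The preceding trigger /g/ is voiced, so /ʈ/ must become voiced as well.
A voiced retroflex stop is [ɖ], so the surface segment is [ɖ].

[ɢʊgɖʊ]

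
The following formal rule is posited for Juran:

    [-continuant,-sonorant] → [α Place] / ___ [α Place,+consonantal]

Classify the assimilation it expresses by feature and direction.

The rule copies the place features (abbreviated [Place]) from the environment onto the target, so the assimilating feature is place.
The conditioning segment sits to the right of the focus bar, meaning the trigger follows the segment that changes — regressive assimilation.

regressive place assimilation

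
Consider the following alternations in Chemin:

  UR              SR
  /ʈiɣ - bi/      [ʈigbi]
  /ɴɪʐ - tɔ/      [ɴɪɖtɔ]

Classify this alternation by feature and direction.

regressive manner assimilation

The segment that alternates is /ɣ/, which surfaces as [g] when adjacent to /b/.
/ɣ/ is a fricative while /b/ is a stop; the output [g] is a stop, matching the trigger — so the feature that spreads is manner.
Place and voice are unchanged, so the assimilation is partial, not total.
The other alternating form patterns the same way: /ʐ/ → [ɖ] before /t/ (fricative → stop, matching a stop) — only manner changes, and always toward the following segment.
Since the segment that changes precedes the conditioning segment, the assimilation is regressive.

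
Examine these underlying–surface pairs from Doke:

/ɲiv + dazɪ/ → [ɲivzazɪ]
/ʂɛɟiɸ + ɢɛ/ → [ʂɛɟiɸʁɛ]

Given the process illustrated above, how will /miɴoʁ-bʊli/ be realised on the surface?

The data show progressive manner assimilation: /d/ → [z] after /v/; /ɢ/ → [ʁ] after /ɸ/. In each pair only manner changes, matching the preceding consonant, while place and voice stay constant.
/b/ is a voiced bilabial stop. The preceding trigger /ʁ/ is a fricative, so /b/ must become a fricative as well.
Changing only its manner to fricative gives [β] — the voiced bilabial fricative.

[miɴoʁβʊli]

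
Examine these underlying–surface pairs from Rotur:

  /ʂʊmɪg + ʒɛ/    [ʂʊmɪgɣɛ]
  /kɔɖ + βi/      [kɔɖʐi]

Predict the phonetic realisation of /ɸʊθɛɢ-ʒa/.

[ɸʊθɛɢʁa]

The data show progressive place assimilation: /ʒ/ → [ɣ] after /g/; /β/ → [ʐ] after /ɖ/. In each pair only place changes, matching the preceding consonant, while manner and voice stay constant.
/ʒ/ is a voiced postalveolar fricative. The preceding trigger /ɢ/ is uvular, so /ʒ/ must become uvular as well.
The voiced uvular fricative is [ʁ], so /ʒ/ → [ʁ].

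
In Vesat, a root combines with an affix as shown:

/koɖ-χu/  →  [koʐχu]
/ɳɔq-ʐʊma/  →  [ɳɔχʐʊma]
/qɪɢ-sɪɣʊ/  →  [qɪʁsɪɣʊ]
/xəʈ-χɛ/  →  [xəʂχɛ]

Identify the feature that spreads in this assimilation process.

manner

Comparing underlying and surface forms, /ɖ/ → [ʐ] is the alternation; the neighbouring /χ/ is constant.
The change stop → fricative matches the manner of the following /χ/, identifying this as manner assimilation.
Checking the remaining alternations: /q/ → [χ] before /ʐ/ (stop → fricative, matching a fricative); /ɢ/ → [ʁ] before /s/ (stop → fricative, matching a fricative); /ʈ/ → [ʂ] before /χ/ (stop → fricative, matching a fricative) — only manner changes, and always toward the following segment.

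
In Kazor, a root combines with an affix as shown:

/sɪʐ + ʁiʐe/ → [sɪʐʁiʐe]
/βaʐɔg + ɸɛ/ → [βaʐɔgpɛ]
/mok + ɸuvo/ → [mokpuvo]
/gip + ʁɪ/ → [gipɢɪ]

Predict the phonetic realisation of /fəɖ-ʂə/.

[fəɖʈə]

The data show progressive manner assimilation: /ɸ/ → [p] after /g/; /ɸ/ → [p] after /k/; /ʁ/ → [ɢ] after /p/. In each pair only manner changes, matching the preceding consonant, while place and voice stay constant.
Nothing changes in [sɪʐʁiʐe]: there the adjacent consonants already agree in manner (/ʁ/ and /ʐ/ are both fricatives), so this form is consistent with the same rule.
The rule targets /ʂ/ (voiceless retroflex fricative), which sits after the trigger /ɖ/ (stop).
The voiceless retroflex stop is [ʈ], so /ʂ/ → [ʈ].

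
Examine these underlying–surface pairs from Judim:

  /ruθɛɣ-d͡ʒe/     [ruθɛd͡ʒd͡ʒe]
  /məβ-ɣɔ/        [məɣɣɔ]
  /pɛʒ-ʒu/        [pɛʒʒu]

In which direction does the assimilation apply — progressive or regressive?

regressive

Comparing underlying and surface forms, /ɣ/ → [d͡ʒ] is the alternation; the neighbouring /d͡ʒ/ is constant.
The output [d͡ʒ] is identical to the trigger /d͡ʒ/ — every feature (place, manner, voicing) has been copied — so this is total assimilation.
The remaining alternation confirms this: /β/ → [ɣ] before /ɣ/ — in each case the output is a copy of the following consonant.
In [pɛʒʒu] the two consonants at the boundary are already identical (/ʒ/ + /ʒ/), so the rule applies vacuously and nothing changes.
The trigger is the following segment, so the direction is regressive (anticipatory).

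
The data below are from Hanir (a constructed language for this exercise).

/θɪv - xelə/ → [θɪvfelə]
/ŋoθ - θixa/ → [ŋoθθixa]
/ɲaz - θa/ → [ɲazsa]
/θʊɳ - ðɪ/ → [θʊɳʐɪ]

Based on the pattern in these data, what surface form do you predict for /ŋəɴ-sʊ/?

The data show progressive place assimilation: /x/ → [f] after /v/; /θ/ → [s] after /z/; /ð/ → [ʐ] after /ɳ/. In each pair only place changes, matching the preceding consonant, while manner and voice stay constant.
Nothing changes in [ŋoθθixa]: there the adjacent consonants already agree in place (/θ/ and /θ/ are both dental), so this form is consistent with the same rule.
The rule targets /s/ (voiceless alveolar fricative), which sits after the trigger /ɴ/ (uvular).
The voiceless uvular fricative is [χ], so /s/ → [χ].

[ŋəɴχʊ]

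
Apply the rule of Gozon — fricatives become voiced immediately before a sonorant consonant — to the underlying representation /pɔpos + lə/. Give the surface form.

[pɔpozlə]

/s/ is a voiceless alveolar fricative. The following trigger /l/ is voiced, so /s/ must become voiced as well.
Changing only its voicing to voiced gives [z] — the voiced alveolar fricative.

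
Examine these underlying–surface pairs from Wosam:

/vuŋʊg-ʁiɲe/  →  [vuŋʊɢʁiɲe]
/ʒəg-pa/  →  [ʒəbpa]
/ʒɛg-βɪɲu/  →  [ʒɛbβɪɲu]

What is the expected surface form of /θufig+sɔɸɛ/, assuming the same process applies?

The data show regressive place assimilation: /g/ → [ɢ] before /ʁ/; /g/ → [b] before /p/; /g/ → [b] before /β/. In each pair only place changes, matching the following consonant, while manner and voice stay constant.
/g/ is a voiced velar stop. The following trigger /s/ is alveolar, so /g/ must become alveolar as well.
Changing only its place to alveolar gives [d] — the voiced alveolar stop.

[θufidsɔɸɛ]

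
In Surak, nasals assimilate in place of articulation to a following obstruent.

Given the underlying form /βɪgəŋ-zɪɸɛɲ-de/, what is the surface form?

[βɪgənzɪɸɛnde]

The rule targets /ŋ/ (voiced velar nasal), which sits before the trigger /z/ (alveolar).
The voiced alveolar nasal is [n], so /ŋ/ → [n].
The same rule applies at the second boundary: /ɲ/ → [n] next to /d/.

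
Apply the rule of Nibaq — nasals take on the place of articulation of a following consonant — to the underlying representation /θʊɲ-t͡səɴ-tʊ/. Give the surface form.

[θʊnt͡səntʊ]

The rule targets /ɲ/ (voiced palatal nasal), which sits before the trigger /t͡s/ (alveolar).
A voiced alveolar nasal is [n], so the surface segment is [n].
The same rule applies at the second boundary: /ɴ/ → [n] next to /t/.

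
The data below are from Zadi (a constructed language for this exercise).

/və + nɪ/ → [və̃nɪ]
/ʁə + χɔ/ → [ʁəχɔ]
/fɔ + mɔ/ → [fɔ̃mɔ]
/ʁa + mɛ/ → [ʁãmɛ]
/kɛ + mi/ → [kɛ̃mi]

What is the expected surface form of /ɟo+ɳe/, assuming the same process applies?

The data show regressive nasality assimilation (vowel nasalisation): /ə/ → [ə̃] before /n/; /ɔ/ → [ɔ̃] before /m/; /a/ → [ã] before /m/; /ɛ/ → [ɛ̃] before /m/ — a vowel is nasalised by an immediately following nasal consonant.
No change occurs in [ʁəχɔ] because the vowel at the boundary is adjacent to an oral consonant, not a nasal (/ə/ next to /χ/).
The vowel /o/ is adjacent to the following nasal /ɳ/, so it acquires [+nasal] and surfaces as [õ].

[ɟõɳe]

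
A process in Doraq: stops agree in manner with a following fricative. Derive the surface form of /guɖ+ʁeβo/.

/ɖ/ is a voiced retroflex stop. The following trigger /ʁ/ is a fricative, so /ɖ/ must become a fricative as well.
The voiced retroflex fricative is [ʐ], so /ɖ/ → [ʐ].

[guʐʁeβo]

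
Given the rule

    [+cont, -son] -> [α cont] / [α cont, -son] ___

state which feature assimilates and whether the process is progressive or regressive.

The shared variable α links the value of [cont] on the target to that of the neighbouring obstruent. [cont] distinguishes stops from fricatives — a manner-of-articulation feature — so this is manner assimilation.
Since the environment is written before the underscore, the trigger precedes the target; the direction is progressive.

progressive manner assimilation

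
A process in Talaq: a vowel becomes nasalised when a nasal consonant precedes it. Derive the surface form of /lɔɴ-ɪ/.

[lɔɴɪ̃]

The vowel /ɪ/ is adjacent to the preceding nasal /ɴ/, so it acquires [+nasal] and surfaces as [ɪ̃].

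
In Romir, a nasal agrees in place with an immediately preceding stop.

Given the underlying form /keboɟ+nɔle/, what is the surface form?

The rule targets /n/ (voiced alveolar nasal), which sits after the trigger /ɟ/ (palatal).
A voiced palatal nasal is [ɲ], so the surface segment is [ɲ].

[keboɟɲɔle]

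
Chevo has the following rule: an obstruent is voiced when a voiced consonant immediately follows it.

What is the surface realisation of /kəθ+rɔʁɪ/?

/θ/ is a voiceless dental fricative. The following trigger /r/ is voiced, so /θ/ must become voiced as well.
The voiced dental fricative is [ð], so /θ/ → [ð].

[kəðrɔʁɪ]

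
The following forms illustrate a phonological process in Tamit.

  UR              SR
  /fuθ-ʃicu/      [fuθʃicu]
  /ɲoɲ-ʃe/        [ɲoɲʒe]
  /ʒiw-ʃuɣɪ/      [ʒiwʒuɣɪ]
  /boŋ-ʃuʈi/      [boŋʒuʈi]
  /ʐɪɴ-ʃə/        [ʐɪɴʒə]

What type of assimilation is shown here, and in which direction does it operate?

Comparing underlying and surface forms, /ʃ/ → [ʒ] is the alternation; the neighbouring /ɲ/ is constant.
/ʃ/ is voiceless while /ɲ/ is voiced; the output [ʒ] is voiced, matching the trigger — so the feature that spreads is voicing.
Place and manner are unchanged, so the assimilation is partial, not total.
The other alternating forms pattern the same way: /ʃ/ → [ʒ] after /w/ (voiceless → voiced, matching voiced); /ʃ/ → [ʒ] after /ŋ/ (voiceless → voiced, matching voiced); /ʃ/ → [ʒ] after /ɴ/ (voiceless → voiced, matching voiced) — only voicing changes, and always toward the preceding segment.
No alternation appears in [fuθʃicu]: there the adjacent consonants already agree in voicing (/ʃ/ and /θ/ are both voiceless), so this form is consistent with the same rule.
Since the segment that changes follows the conditioning segment, the assimilation is progressive.

progressive voicing assimilation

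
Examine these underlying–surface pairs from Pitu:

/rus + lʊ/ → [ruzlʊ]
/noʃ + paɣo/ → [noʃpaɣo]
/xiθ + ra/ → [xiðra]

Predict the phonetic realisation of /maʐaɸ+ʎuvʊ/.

The data show regressive voicing assimilation: /s/ → [z] before /l/; /θ/ → [ð] before /r/. In each pair only voicing changes, matching the following consonant, while place and manner stay constant.
No alternation appears in [noʃpaɣo]: there the adjacent consonants already agree in voicing (/ʃ/ and /p/ are both voiceless), so this form is consistent with the same rule.
/ɸ/ is a voiceless bilabial fricative. The following trigger /ʎ/ is voiced, so /ɸ/ must become voiced as well.
A voiced bilabial fricative is [β], so the surface segment is [β].

[maʐaβʎuvʊ]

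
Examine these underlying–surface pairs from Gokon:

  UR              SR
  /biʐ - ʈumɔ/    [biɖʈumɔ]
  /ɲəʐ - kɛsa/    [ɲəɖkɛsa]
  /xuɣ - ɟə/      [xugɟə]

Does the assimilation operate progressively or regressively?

regressive

The segment that alternates is /ʐ/, which surfaces as [ɖ] when adjacent to /ʈ/.
/ʐ/ is a fricative while /ʈ/ is a stop; the output [ɖ] is a stop, matching the trigger — so the feature that spreads is manner.
The same holds elsewhere in the data: /ʐ/ → [ɖ] before /k/ (fricative → stop, matching a stop); /ɣ/ → [g] before /ɟ/ (fricative → stop, matching a stop) — only manner changes, and always toward the following segment.
The trigger is the following segment, so the direction is regressive (anticipatory).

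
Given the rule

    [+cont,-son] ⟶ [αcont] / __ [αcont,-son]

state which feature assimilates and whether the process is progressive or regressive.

The shared variable α links the value of [cont] on the target to that of the neighbouring obstruent. [cont] distinguishes stops from fricatives — a manner-of-articulation feature — so this is manner assimilation.
The conditioning segment sits to the right of the focus bar, meaning the trigger follows the segment that changes — regressive assimilation.

regressive manner assimilation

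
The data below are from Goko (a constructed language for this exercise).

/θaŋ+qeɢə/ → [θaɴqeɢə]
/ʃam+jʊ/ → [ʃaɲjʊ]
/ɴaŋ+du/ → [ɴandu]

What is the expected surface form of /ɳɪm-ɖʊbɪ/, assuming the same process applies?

[ɳɪɳɖʊbɪ]

The data show regressive place assimilation: /ŋ/ → [ɴ] before /q/; /m/ → [ɲ] before /j/; /ŋ/ → [n] before /d/. In each pair only place changes, matching the following consonant, while manner and voice stay constant.
The rule targets /m/ (voiced bilabial nasal), which sits before the trigger /ɖ/ (retroflex).
A voiced retroflex nasal is [ɳ], so the surface segment is [ɳ].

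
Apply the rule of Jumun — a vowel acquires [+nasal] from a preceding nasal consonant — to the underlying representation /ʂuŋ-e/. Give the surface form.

/e/ sits next to the nasal /ŋ/ and is therefore nasalised to [ẽ].

[ʂuŋẽ]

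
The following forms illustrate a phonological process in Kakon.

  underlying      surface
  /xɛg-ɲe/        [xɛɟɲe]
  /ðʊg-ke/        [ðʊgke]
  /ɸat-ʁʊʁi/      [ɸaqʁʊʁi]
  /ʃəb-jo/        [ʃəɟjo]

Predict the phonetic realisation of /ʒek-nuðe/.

The data show regressive place assimilation: /g/ → [ɟ] before /ɲ/; /t/ → [q] before /ʁ/; /b/ → [ɟ] before /j/. In each pair only place changes, matching the following consonant, while manner and voice stay constant.
Nothing changes in [ðʊgke]: there the adjacent consonants already agree in place (/g/ and /k/ are both velar), so this form is consistent with the same rule.
The rule targets /k/ (voiceless velar stop), which sits before the trigger /n/ (alveolar).
The voiceless alveolar stop is [t], so /k/ → [t].

[ʒetnuðe]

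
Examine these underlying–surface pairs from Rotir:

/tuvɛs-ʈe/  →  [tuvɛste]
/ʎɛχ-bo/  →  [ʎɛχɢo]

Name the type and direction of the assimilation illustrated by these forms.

progressive place assimilation

Underlying /ʈ/ is realised as [t] next to /s/; /s/ itself does not change.
The change retroflex → alveolar matches the place of the preceding /s/, identifying this as place assimilation.
Manner and voice are unchanged, so the assimilation is partial, not total.
Checking the remaining alternation: /b/ → [ɢ] after /χ/ (bilabial → uvular, matching uvular) — only place changes, and always toward the preceding segment.
Since the segment that changes follows the conditioning segment, the assimilation is progressive.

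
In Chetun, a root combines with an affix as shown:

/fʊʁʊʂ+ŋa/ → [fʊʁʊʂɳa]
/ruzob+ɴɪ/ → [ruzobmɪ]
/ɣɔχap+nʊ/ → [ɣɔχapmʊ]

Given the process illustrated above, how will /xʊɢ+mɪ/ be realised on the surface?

[xʊɢɴɪ]

The data show progressive place assimilation: /ŋ/ → [ɳ] after /ʂ/; /ɴ/ → [m] after /b/; /n/ → [m] after /p/. In each pair only place changes, matching the preceding consonant, while manner and voice stay constant.
/m/ is a voiced bilabial nasal. The preceding trigger /ɢ/ is uvular, so /m/ must become uvular as well.
The voiced uvular nasal is [ɴ], so /m/ → [ɴ].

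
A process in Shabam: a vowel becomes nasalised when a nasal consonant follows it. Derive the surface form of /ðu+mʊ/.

The vowel /u/ is adjacent to the following nasal /m/, so it acquires [+nasal] and surfaces as [ũ].

[ðũmʊ]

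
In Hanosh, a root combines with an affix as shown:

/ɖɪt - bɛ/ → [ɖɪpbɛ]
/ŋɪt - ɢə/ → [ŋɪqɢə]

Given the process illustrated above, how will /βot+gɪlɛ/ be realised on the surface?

The data show regressive place assimilation: /t/ → [p] before /b/; /t/ → [q] before /ɢ/. In each pair only place changes, matching the following consonant, while manner and voice stay constant.
/t/ is a voiceless alveolar stop. The following trigger /g/ is velar, so /t/ must become velar as well.
Changing only its place to velar gives [k] — the voiceless velar stop.

[βokgɪlɛ]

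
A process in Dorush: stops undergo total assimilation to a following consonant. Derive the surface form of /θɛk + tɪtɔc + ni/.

/k/ is the segment targeted by the rule; it sits immediately before /t/, so it assimilates completely and surfaces as [t].
The same rule applies at the second boundary: /c/ → [n] next to /n/.

[θɛttɪtɔnni]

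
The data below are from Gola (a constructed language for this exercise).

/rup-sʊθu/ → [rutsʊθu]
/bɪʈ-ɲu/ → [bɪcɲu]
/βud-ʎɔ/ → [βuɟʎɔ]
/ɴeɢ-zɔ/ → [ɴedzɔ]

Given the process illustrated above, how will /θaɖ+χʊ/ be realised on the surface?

[θaɢχʊ]

The data show regressive place assimilation: /p/ → [t] before /s/; /ʈ/ → [c] before /ɲ/; /d/ → [ɟ] before /ʎ/; /ɢ/ → [d] before /z/. In each pair only place changes, matching the following consonant, while manner and voice stay constant.
The rule targets /ɖ/ (voiced retroflex stop), which sits before the trigger /χ/ (uvular).
A voiced uvular stop is [ɢ], so the surface segment is [ɢ].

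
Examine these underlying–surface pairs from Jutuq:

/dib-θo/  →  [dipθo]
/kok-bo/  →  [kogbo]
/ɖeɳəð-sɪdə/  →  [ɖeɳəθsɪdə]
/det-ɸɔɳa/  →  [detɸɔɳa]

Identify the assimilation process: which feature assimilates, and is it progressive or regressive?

regressive voicing assimilation

The segment that alternates is /b/, which surfaces as [p] when adjacent to /θ/.
The change voiced → voiceless matches the voicing of the following /θ/, identifying this as voicing assimilation.
Place and manner are unchanged, so the assimilation is partial, not total.
Checking the remaining alternations: /k/ → [g] before /b/ (voiceless → voiced, matching voiced); /ð/ → [θ] before /s/ (voiced → voiceless, matching voiceless) — only voicing changes, and always toward the following segment.
Nothing changes in [detɸɔɳa]: there the adjacent consonants already agree in voicing (/t/ and /ɸ/ are both voiceless), so this form is consistent with the same rule.
Since the segment that changes precedes the conditioning segment, the assimilation is regressive.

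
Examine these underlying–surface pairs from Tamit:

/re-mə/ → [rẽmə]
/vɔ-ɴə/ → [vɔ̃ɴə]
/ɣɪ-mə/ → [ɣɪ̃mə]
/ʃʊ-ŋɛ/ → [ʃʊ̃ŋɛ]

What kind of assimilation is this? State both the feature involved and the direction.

The vowel /e/ surfaces as nasalised [ẽ] next to the following nasal /m/ — it has acquired the [+nasal] feature of its neighbour.
The other forms show the same pattern: /ɔ/ → [ɔ̃] before /ɴ/; /ɪ/ → [ɪ̃] before /m/; /ʊ/ → [ʊ̃] before /ŋ/ — each time a vowel is nasalised next to a following nasal.
Because the conditioning nasal is to the right of the vowel that changes, the process is regressive (anticipatory).

regressive nasality assimilation (vowel nasalisation)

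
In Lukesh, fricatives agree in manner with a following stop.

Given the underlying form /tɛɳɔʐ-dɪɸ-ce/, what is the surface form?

[tɛɳɔɖdɪpce]

The rule targets /ʐ/ (voiced retroflex fricative), which sits before the trigger /d/ (stop).
The voiced retroflex stop is [ɖ], so /ʐ/ → [ɖ].
The same rule applies at the second boundary: /ɸ/ → [p] next to /c/.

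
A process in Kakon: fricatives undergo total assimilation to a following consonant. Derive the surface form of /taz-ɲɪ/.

/z/ is the segment targeted by the rule; it sits immediately before /ɲ/, so it assimilates completely and surfaces as [ɲ].

[taɲɲɪ]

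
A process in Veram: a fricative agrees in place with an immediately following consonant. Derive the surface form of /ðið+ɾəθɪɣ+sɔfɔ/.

The rule targets /ð/ (voiced dental fricative), which sits before the trigger /ɾ/ (alveolar).
The voiced alveolar fricative is [z], so /ð/ → [z].
The same rule applies at the second boundary: /ɣ/ → [z] next to /s/.

[ðizɾəθɪzsɔfɔ]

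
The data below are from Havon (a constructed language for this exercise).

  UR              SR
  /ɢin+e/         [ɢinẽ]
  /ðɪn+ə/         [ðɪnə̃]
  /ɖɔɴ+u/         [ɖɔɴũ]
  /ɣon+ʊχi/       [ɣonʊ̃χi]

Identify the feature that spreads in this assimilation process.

nasality

The vowel /e/ surfaces as nasalised [ẽ] next to the preceding nasal /n/ — it has acquired the [+nasal] feature of its neighbour.
Likewise in the remaining data: /ə/ → [ə̃] after /n/; /u/ → [ũ] after /ɴ/; /ʊ/ → [ʊ̃] after /n/ — each time a vowel is nasalised next to a preceding nasal.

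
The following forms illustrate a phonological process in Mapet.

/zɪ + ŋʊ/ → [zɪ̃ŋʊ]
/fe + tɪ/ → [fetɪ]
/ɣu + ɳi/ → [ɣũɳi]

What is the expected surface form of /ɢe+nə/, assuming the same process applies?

The data show regressive nasality assimilation (vowel nasalisation): /ɪ/ → [ɪ̃] before /ŋ/; /u/ → [ũ] before /ɳ/ — a vowel is nasalised by an immediately following nasal consonant.
No change occurs in [fetɪ] because the vowel at the boundary is adjacent to an oral consonant, not a nasal (/e/ next to /t/).
The vowel /e/ is adjacent to the following nasal /n/, so it acquires [+nasal] and surfaces as [ẽ].

[ɢẽnə]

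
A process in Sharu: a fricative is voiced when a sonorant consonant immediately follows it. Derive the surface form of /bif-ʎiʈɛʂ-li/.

[bivʎiʈɛʐli]

The rule targets /f/ (voiceless labiodental fricative), which sits before the trigger /ʎ/ (voiced).
A voiced labiodental fricative is [v], so the surface segment is [v].
The same rule applies at the second boundary: /ʂ/ → [ʐ] next to /l/.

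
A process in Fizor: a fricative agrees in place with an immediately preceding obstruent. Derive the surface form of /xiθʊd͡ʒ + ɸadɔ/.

[xiθʊd͡ʒʃadɔ]

/ɸ/ is a voiceless bilabial fricative. The preceding trigger /d͡ʒ/ is postalveolar, so /ɸ/ must become postalveolar as well.
The voiceless postalveolar fricative is [ʃ], so /ɸ/ → [ʃ].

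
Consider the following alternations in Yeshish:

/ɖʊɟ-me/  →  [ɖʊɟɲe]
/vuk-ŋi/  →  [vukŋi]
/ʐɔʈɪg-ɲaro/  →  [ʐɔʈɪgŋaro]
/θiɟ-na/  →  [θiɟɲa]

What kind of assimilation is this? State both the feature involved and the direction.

The segment that alternates is /m/, which surfaces as [ɲ] when adjacent to /ɟ/.
The change bilabial → palatal matches the place of the preceding /ɟ/, identifying this as place assimilation.
Manner and voice are unchanged, so the assimilation is partial, not total.
The other alternating forms pattern the same way: /ɲ/ → [ŋ] after /g/ (palatal → velar, matching velar); /n/ → [ɲ] after /ɟ/ (alveolar → palatal, matching palatal) — only place changes, and always toward the preceding segment.
No alternation appears in [vukŋi]: there the adjacent consonants already agree in place (/ŋ/ and /k/ are both velar), so this form is consistent with the same rule.
The trigger is the preceding segment, so the direction is progressive (perseverative).

progressive place assimilation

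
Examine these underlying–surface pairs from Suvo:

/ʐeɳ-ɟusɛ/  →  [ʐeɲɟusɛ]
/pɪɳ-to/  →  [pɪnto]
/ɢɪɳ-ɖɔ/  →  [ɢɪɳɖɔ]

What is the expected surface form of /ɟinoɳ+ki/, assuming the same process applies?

[ɟinoŋki]

The data show regressive place assimilation: /ɳ/ → [ɲ] before /ɟ/; /ɳ/ → [n] before /t/. In each pair only place changes, matching the following consonant, while manner and voice stay constant.
No alternation appears in [ɢɪɳɖɔ]: there the adjacent consonants already agree in place (/ɳ/ and /ɖ/ are both retroflex), so this form is consistent with the same rule.
/ɳ/ is a voiced retroflex nasal. The following trigger /k/ is velar, so /ɳ/ must become velar as well.
A voiced velar nasal is [ŋ], so the surface segment is [ŋ].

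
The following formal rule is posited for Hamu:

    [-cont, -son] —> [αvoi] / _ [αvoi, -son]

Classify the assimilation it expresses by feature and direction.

regressive voicing assimilation

The rule copies [voi] from the environment onto the target, so the assimilating feature is voicing.
Since the environment is written after the underscore, the trigger follows the target; the direction is regressive.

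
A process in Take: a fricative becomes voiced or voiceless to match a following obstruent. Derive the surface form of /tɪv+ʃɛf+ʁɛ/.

[tɪfʃɛvʁɛ]

/v/ is a voiced labiodental fricative. The following trigger /ʃ/ is voiceless, so /v/ must become voiceless as well.
Changing only its voicing to voiceless gives [f] — the voiceless labiodental fricative.
The same rule applies at the second boundary: /f/ → [v] next to /ʁ/.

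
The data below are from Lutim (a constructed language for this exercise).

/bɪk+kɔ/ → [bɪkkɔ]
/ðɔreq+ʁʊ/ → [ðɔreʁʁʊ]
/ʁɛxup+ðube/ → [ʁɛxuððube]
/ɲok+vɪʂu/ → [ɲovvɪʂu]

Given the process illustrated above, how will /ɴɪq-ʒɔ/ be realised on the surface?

[ɴɪʒʒɔ]

The data show regressive total assimilation (/q/ → [ʁ] before /ʁ/; /p/ → [ð] before /ð/; /k/ → [v] before /v/): in every case the target segment becomes identical to its following neighbour, copying more than a single feature.
In [bɪkkɔ] the two consonants at the boundary are already identical (/k/ + /k/), so the rule applies vacuously and nothing changes.
/q/ is the segment targeted by the rule; it sits immediately before /ʒ/, so it assimilates completely and surfaces as [ʒ].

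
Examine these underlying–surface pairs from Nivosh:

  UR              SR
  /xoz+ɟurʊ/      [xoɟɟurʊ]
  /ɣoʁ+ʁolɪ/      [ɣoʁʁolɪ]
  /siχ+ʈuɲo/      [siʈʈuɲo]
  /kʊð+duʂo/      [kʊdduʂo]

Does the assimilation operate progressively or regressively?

Comparing underlying and surface forms, /z/ → [ɟ] is the alternation; the neighbouring /ɟ/ is constant.
The output [ɟ] is identical to the trigger /ɟ/ — every feature (place, manner, voicing) has been copied — so this is total assimilation.
The remaining alternations confirm this: /χ/ → [ʈ] before /ʈ/; /ð/ → [d] before /d/ — in each case the output is a copy of the following consonant.
In [ɣoʁʁolɪ] the two consonants at the boundary are already identical (/ʁ/ + /ʁ/), so the rule applies vacuously and nothing changes.
Since the segment that changes precedes the conditioning segment, the assimilation is regressive.

regressive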